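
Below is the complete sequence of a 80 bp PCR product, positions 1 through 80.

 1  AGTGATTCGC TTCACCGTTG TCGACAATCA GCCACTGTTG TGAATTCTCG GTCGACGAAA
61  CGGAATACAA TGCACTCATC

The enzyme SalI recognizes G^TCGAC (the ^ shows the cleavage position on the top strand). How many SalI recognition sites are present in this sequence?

2

GTCGAC occurs starting at positions 20, 51.
SalI cuts at 2 sites.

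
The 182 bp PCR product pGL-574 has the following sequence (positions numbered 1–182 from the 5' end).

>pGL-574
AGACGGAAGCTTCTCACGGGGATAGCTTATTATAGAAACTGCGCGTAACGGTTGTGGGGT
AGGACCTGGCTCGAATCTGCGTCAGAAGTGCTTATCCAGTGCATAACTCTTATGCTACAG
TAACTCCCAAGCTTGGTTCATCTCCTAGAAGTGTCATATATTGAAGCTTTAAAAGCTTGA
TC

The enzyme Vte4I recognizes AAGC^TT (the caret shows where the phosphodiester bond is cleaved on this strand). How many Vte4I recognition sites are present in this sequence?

AAGCTT occurs starting at positions 7, 129, 164, 173.
Vte4I cuts at 4 sites.

4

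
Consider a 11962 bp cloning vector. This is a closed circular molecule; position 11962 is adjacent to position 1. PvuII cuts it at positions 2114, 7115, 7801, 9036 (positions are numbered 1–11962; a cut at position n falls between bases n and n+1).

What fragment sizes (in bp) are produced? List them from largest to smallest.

5040, 5001, 1235, 686 bp

Circular molecule, 4 cuts → 4 fragments:
  7115 − 2114 = 5001 bp
  7801 − 7115 = 686 bp
  9036 − 7801 = 1235 bp
  wrap: 11962 − 9036 + 2114 = 5040 bp
Sorted largest to smallest: 5040, 5001, 1235, 686 bp.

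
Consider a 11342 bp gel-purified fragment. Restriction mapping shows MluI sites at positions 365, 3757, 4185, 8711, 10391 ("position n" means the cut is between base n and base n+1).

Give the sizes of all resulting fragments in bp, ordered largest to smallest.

4526, 3392, 1680, 951, 428, 365 bp

Linear molecule, 5 cuts → 6 fragments:
  365 − 0 = 365 bp
  3757 − 365 = 3392 bp
  4185 − 3757 = 428 bp
  8711 − 4185 = 4526 bp
  10391 − 8711 = 1680 bp
  11342 − 10391 = 951 bp
Sorted largest to smallest: 4526, 3392, 1680, 951, 428, 365 bp.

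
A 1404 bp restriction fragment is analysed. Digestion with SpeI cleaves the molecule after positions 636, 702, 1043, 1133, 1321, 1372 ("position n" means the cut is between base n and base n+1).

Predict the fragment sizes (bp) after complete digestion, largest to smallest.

636, 341, 188, 90, 66, 51, 32 bp

Linear molecule, 6 cuts → 7 fragments:
  636 − 0 = 636 bp
  702 − 636 = 66 bp
  1043 − 702 = 341 bp
  1133 − 1043 = 90 bp
  1321 − 1133 = 188 bp
  1372 − 1321 = 51 bp
  1404 − 1372 = 32 bp
Sorted largest to smallest: 636, 341, 188, 90, 66, 51, 32 bp.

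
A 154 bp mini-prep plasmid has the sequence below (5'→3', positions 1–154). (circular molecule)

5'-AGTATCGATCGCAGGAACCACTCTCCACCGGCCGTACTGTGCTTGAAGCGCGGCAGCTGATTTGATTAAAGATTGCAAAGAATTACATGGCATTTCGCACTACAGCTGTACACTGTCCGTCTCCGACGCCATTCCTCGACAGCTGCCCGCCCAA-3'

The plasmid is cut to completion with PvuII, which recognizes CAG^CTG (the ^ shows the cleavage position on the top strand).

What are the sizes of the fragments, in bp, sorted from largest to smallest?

PvuII sites (CAGCTG) start at positions 54, 103, 140.
PvuII cuts after base 3 of each site, so after positions 56, 105, 142.
Circular molecule, 3 cuts → 3 fragments:
  57–105 → 49 bp
  106–142 → 37 bp
  143–154 then 1–56 → 12 + 56 = 68 bp
Sorted largest to smallest: 68, 49, 37 bp.

68, 49, 37 bp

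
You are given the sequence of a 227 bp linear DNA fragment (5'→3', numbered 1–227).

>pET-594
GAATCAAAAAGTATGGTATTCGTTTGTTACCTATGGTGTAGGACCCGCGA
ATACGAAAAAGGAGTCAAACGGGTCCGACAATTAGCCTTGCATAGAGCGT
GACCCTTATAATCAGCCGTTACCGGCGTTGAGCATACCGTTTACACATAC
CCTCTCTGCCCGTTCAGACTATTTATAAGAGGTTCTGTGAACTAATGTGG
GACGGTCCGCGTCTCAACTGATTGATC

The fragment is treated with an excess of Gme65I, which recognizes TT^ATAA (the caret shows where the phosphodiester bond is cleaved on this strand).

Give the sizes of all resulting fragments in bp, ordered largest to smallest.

Gme65I sites (TTATAA) start at positions 106, 173.
Gme65I cuts after base 2 of each site, so after positions 107, 174.
Linear molecule, 2 cuts → 3 fragments:
  1–107 → 107 bp
  108–174 → 67 bp
  175–227 → 53 bp
Sorted largest to smallest: 107, 67, 53 bp.

107, 67, 53 bp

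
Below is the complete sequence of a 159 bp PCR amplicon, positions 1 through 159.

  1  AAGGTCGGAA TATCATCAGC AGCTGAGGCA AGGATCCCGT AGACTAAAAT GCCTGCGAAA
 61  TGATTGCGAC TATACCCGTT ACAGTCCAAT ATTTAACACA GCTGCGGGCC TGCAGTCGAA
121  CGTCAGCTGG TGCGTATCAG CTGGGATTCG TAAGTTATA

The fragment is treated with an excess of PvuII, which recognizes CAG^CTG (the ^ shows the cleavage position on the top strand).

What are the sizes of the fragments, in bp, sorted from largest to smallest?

79, 25, 22, 19, 14 bp

PvuII sites (CAGCTG) start at positions 20, 99, 124, 138.
PvuII cuts after base 3 of each site, so after positions 22, 101, 126, 140.
Linear molecule, 4 cuts → 5 fragments:
  1–22 → 22 bp
  23–101 → 79 bp
  102–126 → 25 bp
  127–140 → 14 bp
  141–159 → 19 bp
Sorted largest to smallest: 79, 25, 22, 19, 14 bp.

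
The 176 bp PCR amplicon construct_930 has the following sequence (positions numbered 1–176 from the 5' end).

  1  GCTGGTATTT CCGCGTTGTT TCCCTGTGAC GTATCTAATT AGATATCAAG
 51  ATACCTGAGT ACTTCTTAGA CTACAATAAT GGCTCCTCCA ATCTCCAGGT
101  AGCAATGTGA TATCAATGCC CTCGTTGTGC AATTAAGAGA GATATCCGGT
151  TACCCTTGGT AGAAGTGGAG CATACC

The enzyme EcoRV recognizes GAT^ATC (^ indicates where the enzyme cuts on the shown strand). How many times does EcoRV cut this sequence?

GATATC occurs starting at positions 42, 109, 141.
EcoRV cuts at 3 sites.

3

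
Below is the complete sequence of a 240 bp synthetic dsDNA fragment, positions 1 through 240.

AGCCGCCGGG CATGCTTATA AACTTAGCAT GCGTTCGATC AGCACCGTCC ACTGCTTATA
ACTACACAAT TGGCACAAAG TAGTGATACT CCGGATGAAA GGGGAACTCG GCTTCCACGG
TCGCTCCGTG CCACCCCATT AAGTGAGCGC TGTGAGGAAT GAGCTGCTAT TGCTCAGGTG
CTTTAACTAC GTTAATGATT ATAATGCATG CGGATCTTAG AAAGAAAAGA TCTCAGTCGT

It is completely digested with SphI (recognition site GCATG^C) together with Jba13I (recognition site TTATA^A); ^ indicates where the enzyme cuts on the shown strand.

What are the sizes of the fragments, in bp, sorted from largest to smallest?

SphI sites (GCATGC) start at positions 10, 27, 206.
SphI cuts after base 5 of each site (before the last base), so after positions 14, 31, 210.
Jba13I sites (TTATAA) start at positions 16, 56, 199.
Jba13I cuts after base 5 of each site (before the last base), so after positions 20, 60, 203.
Combined cut positions: 14, 20, 31, 60, 203, 210.
Linear molecule, 6 cuts → 7 fragments:
  1–14 → 14 bp
  15–20 → 6 bp
  21–31 → 11 bp
  32–60 → 29 bp
  61–203 → 143 bp
  204–210 → 7 bp
  211–240 → 30 bp
Sorted largest to smallest: 143, 30, 29, 14, 11, 7, 6 bp.

143, 30, 29, 14, 11, 7, 6 bp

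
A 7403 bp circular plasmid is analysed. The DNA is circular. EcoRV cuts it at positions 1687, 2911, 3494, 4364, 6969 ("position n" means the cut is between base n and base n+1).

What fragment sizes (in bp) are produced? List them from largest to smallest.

2605, 2121, 1224, 870, 583 bp

Circular molecule, 5 cuts → 5 fragments:
  2911 − 1687 = 1224 bp
  3494 − 2911 = 583 bp
  4364 − 3494 = 870 bp
  6969 − 4364 = 2605 bp
  wrap: 7403 − 6969 + 1687 = 2121 bp
Sorted largest to smallest: 2605, 2121, 1224, 870, 583 bp.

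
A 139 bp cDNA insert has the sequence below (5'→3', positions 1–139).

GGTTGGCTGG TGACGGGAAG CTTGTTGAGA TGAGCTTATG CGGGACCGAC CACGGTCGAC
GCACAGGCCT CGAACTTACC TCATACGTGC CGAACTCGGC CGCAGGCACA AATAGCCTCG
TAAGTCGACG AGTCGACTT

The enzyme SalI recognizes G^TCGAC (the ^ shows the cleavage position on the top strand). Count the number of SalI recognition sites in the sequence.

3

GTCGAC occurs starting at positions 55, 124, 132.
SalI cuts at 3 sites.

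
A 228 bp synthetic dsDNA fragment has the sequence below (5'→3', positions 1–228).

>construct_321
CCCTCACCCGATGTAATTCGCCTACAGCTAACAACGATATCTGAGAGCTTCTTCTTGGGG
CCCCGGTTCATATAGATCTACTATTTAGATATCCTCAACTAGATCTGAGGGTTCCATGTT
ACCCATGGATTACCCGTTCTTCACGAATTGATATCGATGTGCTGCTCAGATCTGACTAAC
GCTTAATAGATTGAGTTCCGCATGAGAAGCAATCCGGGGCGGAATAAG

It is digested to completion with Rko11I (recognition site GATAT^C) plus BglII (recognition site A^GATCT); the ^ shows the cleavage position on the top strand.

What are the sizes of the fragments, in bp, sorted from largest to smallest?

60, 53, 40, 34, 18, 14, 9 bp

Rko11I sites (GATATC) start at positions 36, 88, 150.
Rko11I cuts after base 5 of each site (before the last base), so after positions 40, 92, 154.
BglII sites (AGATCT) start at positions 74, 101, 168.
BglII cuts after the first base of each site, so after positions 74, 101, 168.
Combined cut positions: 40, 74, 92, 101, 154, 168.
Linear molecule, 6 cuts → 7 fragments:
  1–40 → 40 bp
  41–74 → 34 bp
  75–92 → 18 bp
  93–101 → 9 bp
  102–154 → 53 bp
  155–168 → 14 bp
  169–228 → 60 bp
Sorted largest to smallest: 60, 53, 40, 34, 18, 14, 9 bp.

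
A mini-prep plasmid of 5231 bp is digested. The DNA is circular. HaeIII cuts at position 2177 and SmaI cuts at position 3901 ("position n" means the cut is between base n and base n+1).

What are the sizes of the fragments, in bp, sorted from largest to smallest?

3507, 1724 bp

Combined cut positions (sorted): 2177, 3901.
Circular molecule, 2 cuts → 2 fragments:
  3901 − 2177 = 1724 bp
  wrap: 5231 − 3901 + 2177 = 3507 bp
Sorted largest to smallest: 3507, 1724 bp.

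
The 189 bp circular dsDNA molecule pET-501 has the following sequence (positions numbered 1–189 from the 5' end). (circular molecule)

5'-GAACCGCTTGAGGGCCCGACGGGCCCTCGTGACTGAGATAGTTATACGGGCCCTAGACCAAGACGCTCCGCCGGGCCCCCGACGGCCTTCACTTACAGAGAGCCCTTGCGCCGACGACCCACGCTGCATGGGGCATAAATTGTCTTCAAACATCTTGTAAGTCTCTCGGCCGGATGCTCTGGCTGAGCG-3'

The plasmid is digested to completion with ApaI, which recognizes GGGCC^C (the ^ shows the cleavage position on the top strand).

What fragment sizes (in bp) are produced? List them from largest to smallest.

128, 27, 25, 9 bp

ApaI sites (GGGCCC) start at positions 12, 21, 48, 73.
ApaI cuts after base 5 of each site (before the last base), so after positions 16, 25, 52, 77.
Circular molecule, 4 cuts → 4 fragments:
  17–25 → 9 bp
  26–52 → 27 bp
  53–77 → 25 bp
  78–189 then 1–16 → 112 + 16 = 128 bp
Sorted largest to smallest: 128, 27, 25, 9 bp.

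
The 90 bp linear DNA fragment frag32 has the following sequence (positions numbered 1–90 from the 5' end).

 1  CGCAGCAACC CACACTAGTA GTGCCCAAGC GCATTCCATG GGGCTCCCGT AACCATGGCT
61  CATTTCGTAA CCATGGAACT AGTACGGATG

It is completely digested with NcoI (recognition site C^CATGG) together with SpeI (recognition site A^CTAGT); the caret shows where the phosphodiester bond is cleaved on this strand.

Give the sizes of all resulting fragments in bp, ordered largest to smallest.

22, 18, 17, 14, 12, 7 bp

NcoI sites (CCATGG) start at positions 36, 53, 71.
NcoI cuts after the first base of each site, so after positions 36, 53, 71.
SpeI sites (ACTAGT) start at positions 14, 78.
SpeI cuts after the first base of each site, so after positions 14, 78.
Combined cut positions: 14, 36, 53, 71, 78.
Linear molecule, 5 cuts → 6 fragments:
  1–14 → 14 bp
  15–36 → 22 bp
  37–53 → 17 bp
  54–71 → 18 bp
  72–78 → 7 bp
  79–90 → 12 bp
Sorted largest to smallest: 22, 18, 17, 14, 12, 7 bp.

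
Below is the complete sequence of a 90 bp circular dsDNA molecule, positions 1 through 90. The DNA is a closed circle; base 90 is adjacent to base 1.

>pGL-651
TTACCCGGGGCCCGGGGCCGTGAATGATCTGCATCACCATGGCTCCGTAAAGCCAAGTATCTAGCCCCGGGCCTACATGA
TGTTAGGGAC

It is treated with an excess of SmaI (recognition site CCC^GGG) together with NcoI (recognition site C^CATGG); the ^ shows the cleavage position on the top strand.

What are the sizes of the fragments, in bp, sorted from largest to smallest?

31, 28, 24, 7 bp

SmaI sites (CCCGGG) start at positions 4, 11, 66.
SmaI cuts after base 3 of each site, so after positions 6, 13, 68.
The NcoI site (CCATGG) starts at position 37.
NcoI cuts after the first base of each site, so after position 37.
Combined cut positions: 6, 13, 37, 68.
Circular molecule, 4 cuts → 4 fragments:
  7–13 → 7 bp
  14–37 → 24 bp
  38–68 → 31 bp
  69–90 then 1–6 → 22 + 6 = 28 bp
Sorted largest to smallest: 31, 28, 24, 7 bp.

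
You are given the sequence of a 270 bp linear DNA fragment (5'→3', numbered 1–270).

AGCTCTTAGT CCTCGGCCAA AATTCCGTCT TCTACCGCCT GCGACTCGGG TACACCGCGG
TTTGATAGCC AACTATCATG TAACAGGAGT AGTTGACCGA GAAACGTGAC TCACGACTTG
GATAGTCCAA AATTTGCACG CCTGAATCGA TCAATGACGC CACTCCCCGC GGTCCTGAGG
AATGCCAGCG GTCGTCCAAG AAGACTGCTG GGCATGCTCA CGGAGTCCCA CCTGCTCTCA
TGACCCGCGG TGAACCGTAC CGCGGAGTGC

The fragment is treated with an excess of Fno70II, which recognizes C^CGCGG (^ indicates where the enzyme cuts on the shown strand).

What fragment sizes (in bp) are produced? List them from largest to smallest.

Fno70II sites (CCGCGG) start at positions 55, 167, 245, 260.
Fno70II cuts after the first base of each site, so after positions 55, 167, 245, 260.
Linear molecule, 4 cuts → 5 fragments:
  1–55 → 55 bp
  56–167 → 112 bp
  168–245 → 78 bp
  246–260 → 15 bp
  261–270 → 10 bp
Sorted largest to smallest: 112, 78, 55, 15, 10 bp.

112, 78, 55, 15, 10 bp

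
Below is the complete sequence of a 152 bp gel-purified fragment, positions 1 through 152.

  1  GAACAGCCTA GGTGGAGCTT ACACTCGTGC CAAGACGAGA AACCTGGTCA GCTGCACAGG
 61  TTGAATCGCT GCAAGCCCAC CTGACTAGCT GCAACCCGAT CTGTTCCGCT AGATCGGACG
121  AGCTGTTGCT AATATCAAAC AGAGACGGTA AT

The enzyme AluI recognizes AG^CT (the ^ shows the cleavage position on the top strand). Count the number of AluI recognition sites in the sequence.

4

AGCT occurs starting at positions 16, 50, 87, 121.
AluI cuts at 4 sites.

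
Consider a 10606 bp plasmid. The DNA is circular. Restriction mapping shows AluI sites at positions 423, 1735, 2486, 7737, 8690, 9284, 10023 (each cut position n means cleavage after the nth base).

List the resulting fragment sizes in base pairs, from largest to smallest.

Circular molecule, 7 cuts → 7 fragments:
  1735 − 423 = 1312 bp
  2486 − 1735 = 751 bp
  7737 − 2486 = 5251 bp
  8690 − 7737 = 953 bp
  9284 − 8690 = 594 bp
  10023 − 9284 = 739 bp
  wrap: 10606 − 10023 + 423 = 1006 bp
Sorted largest to smallest: 5251, 1312, 1006, 953, 751, 739, 594 bp.

5251, 1312, 1006, 953, 751, 739, 594 bp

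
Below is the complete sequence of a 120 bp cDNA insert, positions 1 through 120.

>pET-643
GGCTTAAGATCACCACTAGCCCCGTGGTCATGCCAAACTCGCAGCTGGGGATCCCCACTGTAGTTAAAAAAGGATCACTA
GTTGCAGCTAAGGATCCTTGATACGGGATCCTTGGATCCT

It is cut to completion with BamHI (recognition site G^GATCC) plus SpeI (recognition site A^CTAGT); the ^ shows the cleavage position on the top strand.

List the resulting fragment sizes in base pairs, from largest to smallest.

49, 28, 15, 14, 8, 6 bp

BamHI sites (GGATCC) start at positions 49, 92, 106, 114.
BamHI cuts after the first base of each site, so after positions 49, 92, 106, 114.
The SpeI site (ACTAGT) starts at position 77.
SpeI cuts after the first base of each site, so after position 77.
Combined cut positions: 49, 77, 92, 106, 114.
Linear molecule, 5 cuts → 6 fragments:
  1–49 → 49 bp
  50–77 → 28 bp
  78–92 → 15 bp
  93–106 → 14 bp
  107–114 → 8 bp
  115–120 → 6 bp
Sorted largest to smallest: 49, 28, 15, 14, 8, 6 bp.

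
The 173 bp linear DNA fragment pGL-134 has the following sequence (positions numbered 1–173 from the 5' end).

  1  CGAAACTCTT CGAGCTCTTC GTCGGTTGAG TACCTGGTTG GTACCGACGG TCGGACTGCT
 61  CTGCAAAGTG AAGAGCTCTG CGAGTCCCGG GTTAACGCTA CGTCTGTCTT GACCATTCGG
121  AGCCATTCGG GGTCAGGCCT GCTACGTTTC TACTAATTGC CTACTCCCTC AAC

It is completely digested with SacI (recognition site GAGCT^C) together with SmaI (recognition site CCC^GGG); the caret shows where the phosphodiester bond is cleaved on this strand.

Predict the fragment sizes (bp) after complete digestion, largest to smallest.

85, 61, 16, 11 bp

SacI sites (GAGCTC) start at positions 12, 73.
SacI cuts after base 5 of each site (before the last base), so after positions 16, 77.
The SmaI site (CCCGGG) starts at position 86.
SmaI cuts after base 3 of each site, so after position 88.
Combined cut positions: 16, 77, 88.
Linear molecule, 3 cuts → 4 fragments:
  1–16 → 16 bp
  17–77 → 61 bp
  78–88 → 11 bp
  89–173 → 85 bp
Sorted largest to smallest: 85, 61, 16, 11 bp.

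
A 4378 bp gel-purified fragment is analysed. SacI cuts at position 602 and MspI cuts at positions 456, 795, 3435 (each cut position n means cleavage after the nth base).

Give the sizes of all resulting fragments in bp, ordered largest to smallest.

Combined cut positions (sorted): 456, 602, 795, 3435.
Linear molecule, 4 cuts → 5 fragments:
  456 − 0 = 456 bp
  602 − 456 = 146 bp
  795 − 602 = 193 bp
  3435 − 795 = 2640 bp
  4378 − 3435 = 943 bp
Sorted largest to smallest: 2640, 943, 456, 193, 146 bp.

2640, 943, 456, 193, 146 bp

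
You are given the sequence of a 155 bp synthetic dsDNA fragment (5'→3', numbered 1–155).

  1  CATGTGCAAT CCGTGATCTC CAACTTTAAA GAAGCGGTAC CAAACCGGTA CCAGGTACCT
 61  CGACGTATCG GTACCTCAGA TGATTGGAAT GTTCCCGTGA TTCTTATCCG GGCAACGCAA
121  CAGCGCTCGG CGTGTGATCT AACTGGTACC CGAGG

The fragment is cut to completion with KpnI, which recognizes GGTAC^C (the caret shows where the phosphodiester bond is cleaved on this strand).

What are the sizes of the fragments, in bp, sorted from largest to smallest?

75, 40, 16, 11, 7, 6 bp

KpnI sites (GGTACC) start at positions 36, 47, 54, 70, 145.
KpnI cuts after base 5 of each site (before the last base), so after positions 40, 51, 58, 74, 149.
Linear molecule, 5 cuts → 6 fragments:
  1–40 → 40 bp
  41–51 → 11 bp
  52–58 → 7 bp
  59–74 → 16 bp
  75–149 → 75 bp
  150–155 → 6 bp
Sorted largest to smallest: 75, 40, 16, 11, 7, 6 bp.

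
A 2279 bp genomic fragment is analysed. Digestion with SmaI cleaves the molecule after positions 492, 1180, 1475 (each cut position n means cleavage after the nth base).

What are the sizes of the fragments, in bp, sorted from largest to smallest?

804, 688, 492, 295 bp

Linear molecule, 3 cuts → 4 fragments:
  492 − 0 = 492 bp
  1180 − 492 = 688 bp
  1475 − 1180 = 295 bp
  2279 − 1475 = 804 bp
Sorted largest to smallest: 804, 688, 492, 295 bp.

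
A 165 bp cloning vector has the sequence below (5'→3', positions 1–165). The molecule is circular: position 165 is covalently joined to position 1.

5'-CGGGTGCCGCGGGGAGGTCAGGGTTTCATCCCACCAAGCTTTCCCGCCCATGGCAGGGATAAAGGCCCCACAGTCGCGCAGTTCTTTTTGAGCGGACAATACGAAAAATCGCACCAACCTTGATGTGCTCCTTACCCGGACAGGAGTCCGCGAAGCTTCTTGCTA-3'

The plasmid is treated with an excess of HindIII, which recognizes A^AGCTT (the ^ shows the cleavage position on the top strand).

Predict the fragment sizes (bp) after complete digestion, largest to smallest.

117, 48 bp

HindIII sites (AAGCTT) start at positions 36, 153.
HindIII cuts after the first base of each site, so after positions 36, 153.
Circular molecule, 2 cuts → 2 fragments:
  37–153 → 117 bp
  154–165 then 1–36 → 12 + 36 = 48 bp
Sorted largest to smallest: 117, 48 bp.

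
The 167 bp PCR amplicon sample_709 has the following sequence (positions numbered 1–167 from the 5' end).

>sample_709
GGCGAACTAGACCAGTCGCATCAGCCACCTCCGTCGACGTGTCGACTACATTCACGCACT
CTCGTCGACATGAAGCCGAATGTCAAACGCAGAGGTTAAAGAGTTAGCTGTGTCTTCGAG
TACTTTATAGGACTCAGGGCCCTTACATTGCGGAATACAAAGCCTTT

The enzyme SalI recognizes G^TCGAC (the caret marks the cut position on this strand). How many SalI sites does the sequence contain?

3

GTCGAC occurs starting at positions 33, 41, 64.
SalI cuts at 3 sites.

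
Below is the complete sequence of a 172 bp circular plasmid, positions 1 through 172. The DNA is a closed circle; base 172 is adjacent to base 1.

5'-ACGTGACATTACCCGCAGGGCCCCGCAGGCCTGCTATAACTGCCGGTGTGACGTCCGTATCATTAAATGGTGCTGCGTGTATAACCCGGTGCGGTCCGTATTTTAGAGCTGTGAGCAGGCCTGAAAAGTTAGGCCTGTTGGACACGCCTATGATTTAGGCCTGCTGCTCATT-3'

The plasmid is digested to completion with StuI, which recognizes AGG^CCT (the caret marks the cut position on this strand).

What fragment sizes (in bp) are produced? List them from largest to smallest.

StuI sites (AGGCCT) start at positions 27, 117, 131, 157.
StuI cuts after base 3 of each site, so after positions 29, 119, 133, 159.
Circular molecule, 4 cuts → 4 fragments:
  30–119 → 90 bp
  120–133 → 14 bp
  134–159 → 26 bp
  160–172 then 1–29 → 13 + 29 = 42 bp
Sorted largest to smallest: 90, 42, 26, 14 bp.

90, 42, 26, 14 bp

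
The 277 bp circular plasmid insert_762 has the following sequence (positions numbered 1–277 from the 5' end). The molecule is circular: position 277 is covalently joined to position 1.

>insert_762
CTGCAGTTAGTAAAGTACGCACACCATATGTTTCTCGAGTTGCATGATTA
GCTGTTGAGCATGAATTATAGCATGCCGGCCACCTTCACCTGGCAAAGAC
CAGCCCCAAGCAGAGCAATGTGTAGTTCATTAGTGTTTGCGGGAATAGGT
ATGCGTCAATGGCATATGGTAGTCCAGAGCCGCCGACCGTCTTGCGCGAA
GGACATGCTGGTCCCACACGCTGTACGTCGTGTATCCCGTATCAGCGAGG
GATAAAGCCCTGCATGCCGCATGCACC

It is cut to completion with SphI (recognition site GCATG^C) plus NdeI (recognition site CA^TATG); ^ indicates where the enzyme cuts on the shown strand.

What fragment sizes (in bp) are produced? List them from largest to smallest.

SphI sites (GCATGC) start at positions 71, 262, 269.
SphI cuts after base 5 of each site (before the last base), so after positions 75, 266, 273.
NdeI sites (CATATG) start at positions 25, 163.
NdeI cuts after base 2 of each site, so after positions 26, 164.
Combined cut positions: 26, 75, 164, 266, 273.
Circular molecule, 5 cuts → 5 fragments:
  27–75 → 49 bp
  76–164 → 89 bp
  165–266 → 102 bp
  267–273 → 7 bp
  274–277 then 1–26 → 4 + 26 = 30 bp
Sorted largest to smallest: 102, 89, 49, 30, 7 bp.

102, 89, 49, 30, 7 bp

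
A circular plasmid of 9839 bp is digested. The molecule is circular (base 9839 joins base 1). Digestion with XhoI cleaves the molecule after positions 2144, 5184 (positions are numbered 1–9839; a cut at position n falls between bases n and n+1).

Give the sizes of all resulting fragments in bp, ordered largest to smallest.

Circular molecule, 2 cuts → 2 fragments:
  5184 − 2144 = 3040 bp
  wrap: 9839 − 5184 + 2144 = 6799 bp
Sorted largest to smallest: 6799, 3040 bp.

6799, 3040 bp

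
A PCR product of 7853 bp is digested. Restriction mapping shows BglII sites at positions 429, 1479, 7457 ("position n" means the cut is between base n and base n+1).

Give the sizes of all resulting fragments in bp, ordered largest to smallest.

5978, 1050, 429, 396 bp

Linear molecule, 3 cuts → 4 fragments:
  429 − 0 = 429 bp
  1479 − 429 = 1050 bp
  7457 − 1479 = 5978 bp
  7853 − 7457 = 396 bp
Sorted largest to smallest: 5978, 1050, 429, 396 bp.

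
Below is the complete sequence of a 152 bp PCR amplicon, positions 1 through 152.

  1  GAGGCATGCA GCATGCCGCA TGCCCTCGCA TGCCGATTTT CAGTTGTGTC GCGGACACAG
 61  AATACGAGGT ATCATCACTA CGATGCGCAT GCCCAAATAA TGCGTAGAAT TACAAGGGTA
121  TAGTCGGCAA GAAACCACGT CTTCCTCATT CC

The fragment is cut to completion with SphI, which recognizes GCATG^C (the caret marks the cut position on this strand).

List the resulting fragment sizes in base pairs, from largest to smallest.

SphI sites (GCATGC) start at positions 4, 11, 18, 28, 87.
SphI cuts after base 5 of each site (before the last base), so after positions 8, 15, 22, 32, 91.
Linear molecule, 5 cuts → 6 fragments:
  1–8 → 8 bp
  9–15 → 7 bp
  16–22 → 7 bp
  23–32 → 10 bp
  33–91 → 59 bp
  92–152 → 61 bp
Sorted largest to smallest: 61, 59, 10, 8, 7, 7 bp.

61, 59, 10, 8, 7, 7 bp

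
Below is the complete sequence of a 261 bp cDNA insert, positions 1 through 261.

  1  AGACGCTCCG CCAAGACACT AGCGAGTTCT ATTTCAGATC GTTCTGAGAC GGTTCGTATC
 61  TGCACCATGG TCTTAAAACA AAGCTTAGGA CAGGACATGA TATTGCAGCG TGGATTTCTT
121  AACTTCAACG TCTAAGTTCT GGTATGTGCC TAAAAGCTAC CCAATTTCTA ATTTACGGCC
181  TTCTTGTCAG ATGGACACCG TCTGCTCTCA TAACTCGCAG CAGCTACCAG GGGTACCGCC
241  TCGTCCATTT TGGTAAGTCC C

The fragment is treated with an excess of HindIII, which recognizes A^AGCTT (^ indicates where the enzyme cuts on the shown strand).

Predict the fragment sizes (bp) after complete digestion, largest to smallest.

180, 81 bp

The HindIII site (AAGCTT) starts at position 81.
HindIII cuts after the first base of each site, so after position 81.
Linear molecule, 1 cut → 2 fragments:
  1–81 → 81 bp
  82–261 → 180 bp
Sorted largest to smallest: 180, 81 bp.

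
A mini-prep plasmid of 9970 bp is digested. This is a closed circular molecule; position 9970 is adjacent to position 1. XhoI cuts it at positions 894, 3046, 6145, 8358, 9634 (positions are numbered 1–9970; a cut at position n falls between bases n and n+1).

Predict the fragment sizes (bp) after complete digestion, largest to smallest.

Circular molecule, 5 cuts → 5 fragments:
  3046 − 894 = 2152 bp
  6145 − 3046 = 3099 bp
  8358 − 6145 = 2213 bp
  9634 − 8358 = 1276 bp
  wrap: 9970 − 9634 + 894 = 1230 bp
Sorted largest to smallest: 3099, 2213, 2152, 1276, 1230 bp.

3099, 2213, 2152, 1276, 1230 bp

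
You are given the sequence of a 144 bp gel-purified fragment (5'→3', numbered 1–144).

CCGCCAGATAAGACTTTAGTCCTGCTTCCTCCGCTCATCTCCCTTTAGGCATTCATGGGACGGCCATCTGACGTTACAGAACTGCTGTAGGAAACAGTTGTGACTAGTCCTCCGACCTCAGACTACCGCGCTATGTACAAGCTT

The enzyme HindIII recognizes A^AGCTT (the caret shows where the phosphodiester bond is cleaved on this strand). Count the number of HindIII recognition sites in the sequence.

AAGCTT occurs starting at position 139.
HindIII cuts at 1 site.

1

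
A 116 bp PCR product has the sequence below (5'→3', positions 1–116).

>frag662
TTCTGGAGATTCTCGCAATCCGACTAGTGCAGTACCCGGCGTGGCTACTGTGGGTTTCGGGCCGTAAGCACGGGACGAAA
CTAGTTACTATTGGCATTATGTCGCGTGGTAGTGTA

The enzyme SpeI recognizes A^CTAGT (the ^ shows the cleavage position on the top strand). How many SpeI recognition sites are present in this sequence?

2

ACTAGT occurs starting at positions 23, 80.
SpeI cuts at 2 sites.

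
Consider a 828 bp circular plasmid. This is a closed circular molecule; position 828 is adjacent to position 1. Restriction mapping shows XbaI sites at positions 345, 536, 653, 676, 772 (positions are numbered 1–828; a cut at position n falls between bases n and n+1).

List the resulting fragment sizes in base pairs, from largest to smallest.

Circular molecule, 5 cuts → 5 fragments:
  536 − 345 = 191 bp
  653 − 536 = 117 bp
  676 − 653 = 23 bp
  772 − 676 = 96 bp
  wrap: 828 − 772 + 345 = 401 bp
Sorted largest to smallest: 401, 191, 117, 96, 23 bp.

401, 191, 117, 96, 23 bp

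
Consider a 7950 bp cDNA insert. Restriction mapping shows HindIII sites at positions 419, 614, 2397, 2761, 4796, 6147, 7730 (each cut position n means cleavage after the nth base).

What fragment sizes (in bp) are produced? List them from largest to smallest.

2035, 1783, 1583, 1351, 419, 364, 220, 195 bp

Linear molecule, 7 cuts → 8 fragments:
  419 − 0 = 419 bp
  614 − 419 = 195 bp
  2397 − 614 = 1783 bp
  2761 − 2397 = 364 bp
  4796 − 2761 = 2035 bp
  6147 − 4796 = 1351 bp
  7730 − 6147 = 1583 bp
  7950 − 7730 = 220 bp
Sorted largest to smallest: 2035, 1783, 1583, 1351, 419, 364, 220, 195 bp.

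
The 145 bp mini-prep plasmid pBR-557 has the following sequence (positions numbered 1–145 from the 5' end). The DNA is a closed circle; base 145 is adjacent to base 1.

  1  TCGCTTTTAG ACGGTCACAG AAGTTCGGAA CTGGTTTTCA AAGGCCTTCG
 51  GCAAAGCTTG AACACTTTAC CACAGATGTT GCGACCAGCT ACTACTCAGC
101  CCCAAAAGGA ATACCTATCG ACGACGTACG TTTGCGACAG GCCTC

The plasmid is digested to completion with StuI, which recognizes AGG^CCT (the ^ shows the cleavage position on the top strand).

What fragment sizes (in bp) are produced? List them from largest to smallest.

StuI sites (AGGCCT) start at positions 42, 139.
StuI cuts after base 3 of each site, so after positions 44, 141.
Circular molecule, 2 cuts → 2 fragments:
  45–141 → 97 bp
  142–145 then 1–44 → 4 + 44 = 48 bp
Sorted largest to smallest: 97, 48 bp.

97, 48 bp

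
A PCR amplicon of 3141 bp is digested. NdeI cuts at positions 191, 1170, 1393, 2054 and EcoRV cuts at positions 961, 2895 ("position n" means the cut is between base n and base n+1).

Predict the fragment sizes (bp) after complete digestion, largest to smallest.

841, 770, 661, 246, 223, 209, 191 bp

Combined cut positions (sorted): 191, 961, 1170, 1393, 2054, 2895.
Linear molecule, 6 cuts → 7 fragments:
  191 − 0 = 191 bp
  961 − 191 = 770 bp
  1170 − 961 = 209 bp
  1393 − 1170 = 223 bp
  2054 − 1393 = 661 bp
  2895 − 2054 = 841 bp
  3141 − 2895 = 246 bp
Sorted largest to smallest: 841, 770, 661, 246, 223, 209, 191 bp.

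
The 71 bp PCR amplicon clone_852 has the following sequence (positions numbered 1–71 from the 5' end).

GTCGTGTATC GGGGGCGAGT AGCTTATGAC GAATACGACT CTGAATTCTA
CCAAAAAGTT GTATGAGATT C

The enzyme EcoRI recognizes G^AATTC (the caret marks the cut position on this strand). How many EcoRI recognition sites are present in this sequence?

1

GAATTC occurs starting at position 43.
EcoRI cuts at 1 site.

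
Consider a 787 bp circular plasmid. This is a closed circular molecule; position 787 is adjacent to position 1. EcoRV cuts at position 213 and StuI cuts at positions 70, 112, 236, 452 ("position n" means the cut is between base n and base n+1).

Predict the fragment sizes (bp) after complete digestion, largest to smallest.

405, 216, 101, 42, 23 bp

Combined cut positions (sorted): 70, 112, 213, 236, 452.
Circular molecule, 5 cuts → 5 fragments:
  112 − 70 = 42 bp
  213 − 112 = 101 bp
  236 − 213 = 23 bp
  452 − 236 = 216 bp
  wrap: 787 − 452 + 70 = 405 bp
Sorted largest to smallest: 405, 216, 101, 42, 23 bp.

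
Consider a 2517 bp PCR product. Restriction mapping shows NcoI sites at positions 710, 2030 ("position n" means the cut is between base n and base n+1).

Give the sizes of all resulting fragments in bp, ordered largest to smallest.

Linear molecule, 2 cuts → 3 fragments:
  710 − 0 = 710 bp
  2030 − 710 = 1320 bp
  2517 − 2030 = 487 bp
Sorted largest to smallest: 1320, 710, 487 bp.

1320, 710, 487 bp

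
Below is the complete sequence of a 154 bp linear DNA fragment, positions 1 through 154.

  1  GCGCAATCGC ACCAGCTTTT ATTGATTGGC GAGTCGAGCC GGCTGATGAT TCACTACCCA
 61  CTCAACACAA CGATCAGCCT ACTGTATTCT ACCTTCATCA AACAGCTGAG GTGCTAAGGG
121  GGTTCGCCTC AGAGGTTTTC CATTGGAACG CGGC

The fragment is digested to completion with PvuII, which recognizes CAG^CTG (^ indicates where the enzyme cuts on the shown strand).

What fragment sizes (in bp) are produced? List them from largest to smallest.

105, 49 bp

The PvuII site (CAGCTG) starts at position 103.
PvuII cuts after base 3 of each site, so after position 105.
Linear molecule, 1 cut → 2 fragments:
  1–105 → 105 bp
  106–154 → 49 bp
Sorted largest to smallest: 105, 49 bp.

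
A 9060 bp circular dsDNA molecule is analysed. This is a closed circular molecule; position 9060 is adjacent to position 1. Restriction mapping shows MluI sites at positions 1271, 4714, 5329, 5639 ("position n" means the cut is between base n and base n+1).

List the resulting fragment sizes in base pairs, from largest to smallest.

4692, 3443, 615, 310 bp

Circular molecule, 4 cuts → 4 fragments:
  4714 − 1271 = 3443 bp
  5329 − 4714 = 615 bp
  5639 − 5329 = 310 bp
  wrap: 9060 − 5639 + 1271 = 4692 bp
Sorted largest to smallest: 4692, 3443, 615, 310 bp.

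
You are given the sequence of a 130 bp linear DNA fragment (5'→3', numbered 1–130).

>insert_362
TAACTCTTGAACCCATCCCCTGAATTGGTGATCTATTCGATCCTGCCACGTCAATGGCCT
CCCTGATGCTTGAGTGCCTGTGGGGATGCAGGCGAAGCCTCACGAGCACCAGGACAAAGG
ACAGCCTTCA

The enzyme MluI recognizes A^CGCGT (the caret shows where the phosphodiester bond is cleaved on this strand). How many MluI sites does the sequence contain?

0

No occurrence of ACGCGT is present in the sequence.
MluI does not cut: 0 sites.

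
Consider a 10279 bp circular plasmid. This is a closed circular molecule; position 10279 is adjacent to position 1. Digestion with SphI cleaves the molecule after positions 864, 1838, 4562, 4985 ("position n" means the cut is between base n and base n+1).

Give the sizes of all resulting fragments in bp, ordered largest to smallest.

Circular molecule, 4 cuts → 4 fragments:
  1838 − 864 = 974 bp
  4562 − 1838 = 2724 bp
  4985 − 4562 = 423 bp
  wrap: 10279 − 4985 + 864 = 6158 bp
Sorted largest to smallest: 6158, 2724, 974, 423 bp.

6158, 2724, 974, 423 bp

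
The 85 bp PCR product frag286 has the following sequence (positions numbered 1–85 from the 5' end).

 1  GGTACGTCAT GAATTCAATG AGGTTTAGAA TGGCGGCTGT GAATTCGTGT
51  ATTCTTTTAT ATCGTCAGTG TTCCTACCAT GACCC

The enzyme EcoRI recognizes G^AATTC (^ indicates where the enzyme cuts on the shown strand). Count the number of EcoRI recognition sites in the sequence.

2

GAATTC occurs starting at positions 11, 41.
EcoRI cuts at 2 sites.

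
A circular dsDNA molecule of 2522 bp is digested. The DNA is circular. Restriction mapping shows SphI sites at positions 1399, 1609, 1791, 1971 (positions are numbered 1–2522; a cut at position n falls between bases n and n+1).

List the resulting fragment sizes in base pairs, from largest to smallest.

1950, 210, 182, 180 bp

Circular molecule, 4 cuts → 4 fragments:
  1609 − 1399 = 210 bp
  1791 − 1609 = 182 bp
  1971 − 1791 = 180 bp
  wrap: 2522 − 1971 + 1399 = 1950 bp
Sorted largest to smallest: 1950, 210, 182, 180 bp.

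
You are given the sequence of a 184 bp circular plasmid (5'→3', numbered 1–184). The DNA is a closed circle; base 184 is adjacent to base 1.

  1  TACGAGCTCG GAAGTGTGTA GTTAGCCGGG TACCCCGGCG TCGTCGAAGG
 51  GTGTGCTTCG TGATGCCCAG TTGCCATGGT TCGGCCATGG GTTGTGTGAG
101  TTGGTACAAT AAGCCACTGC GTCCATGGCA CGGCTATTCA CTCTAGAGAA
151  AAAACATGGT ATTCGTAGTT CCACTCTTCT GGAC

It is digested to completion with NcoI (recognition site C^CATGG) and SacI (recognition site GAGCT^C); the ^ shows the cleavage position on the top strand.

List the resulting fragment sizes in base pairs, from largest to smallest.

69, 66, 38, 11 bp

NcoI sites (CCATGG) start at positions 74, 85, 123.
NcoI cuts after the first base of each site, so after positions 74, 85, 123.
The SacI site (GAGCTC) starts at position 4.
SacI cuts after base 5 of each site (before the last base), so after position 8.
Combined cut positions: 8, 74, 85, 123.
Circular molecule, 4 cuts → 4 fragments:
  9–74 → 66 bp
  75–85 → 11 bp
  86–123 → 38 bp
  124–184 then 1–8 → 61 + 8 = 69 bp
Sorted largest to smallest: 69, 66, 38, 11 bp.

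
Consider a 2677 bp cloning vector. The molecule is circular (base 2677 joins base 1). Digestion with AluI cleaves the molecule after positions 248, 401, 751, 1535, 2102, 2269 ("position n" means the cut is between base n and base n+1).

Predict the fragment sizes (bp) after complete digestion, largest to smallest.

Circular molecule, 6 cuts → 6 fragments:
  401 − 248 = 153 bp
  751 − 401 = 350 bp
  1535 − 751 = 784 bp
  2102 − 1535 = 567 bp
  2269 − 2102 = 167 bp
  wrap: 2677 − 2269 + 248 = 656 bp
Sorted largest to smallest: 784, 656, 567, 350, 167, 153 bp.

784, 656, 567, 350, 167, 153 bp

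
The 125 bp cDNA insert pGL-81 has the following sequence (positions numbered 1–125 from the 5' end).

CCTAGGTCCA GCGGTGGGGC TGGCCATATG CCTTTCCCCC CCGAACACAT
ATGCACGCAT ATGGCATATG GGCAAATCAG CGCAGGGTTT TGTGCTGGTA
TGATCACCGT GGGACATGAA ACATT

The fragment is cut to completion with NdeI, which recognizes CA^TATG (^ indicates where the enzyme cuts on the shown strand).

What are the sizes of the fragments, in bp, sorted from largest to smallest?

NdeI sites (CATATG) start at positions 25, 48, 58, 65.
NdeI cuts after base 2 of each site, so after positions 26, 49, 59, 66.
Linear molecule, 4 cuts → 5 fragments:
  1–26 → 26 bp
  27–49 → 23 bp
  50–59 → 10 bp
  60–66 → 7 bp
  67–125 → 59 bp
Sorted largest to smallest: 59, 26, 23, 10, 7 bp.

59, 26, 23, 10, 7 bp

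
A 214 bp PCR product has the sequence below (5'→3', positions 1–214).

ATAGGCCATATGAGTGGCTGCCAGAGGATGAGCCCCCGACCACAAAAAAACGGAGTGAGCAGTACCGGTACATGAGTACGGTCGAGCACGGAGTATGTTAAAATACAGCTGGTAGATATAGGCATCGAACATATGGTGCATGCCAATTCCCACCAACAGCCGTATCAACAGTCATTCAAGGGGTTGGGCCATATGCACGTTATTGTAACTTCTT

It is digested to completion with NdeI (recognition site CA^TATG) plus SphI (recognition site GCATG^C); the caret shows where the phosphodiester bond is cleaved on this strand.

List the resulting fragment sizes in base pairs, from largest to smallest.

123, 49, 23, 11, 8 bp

NdeI sites (CATATG) start at positions 7, 130, 190.
NdeI cuts after base 2 of each site, so after positions 8, 131, 191.
The SphI site (GCATGC) starts at position 138.
SphI cuts after base 5 of each site (before the last base), so after position 142.
Combined cut positions: 8, 131, 142, 191.
Linear molecule, 4 cuts → 5 fragments:
  1–8 → 8 bp
  9–131 → 123 bp
  132–142 → 11 bp
  143–191 → 49 bp
  192–214 → 23 bp
Sorted largest to smallest: 123, 49, 23, 11, 8 bp.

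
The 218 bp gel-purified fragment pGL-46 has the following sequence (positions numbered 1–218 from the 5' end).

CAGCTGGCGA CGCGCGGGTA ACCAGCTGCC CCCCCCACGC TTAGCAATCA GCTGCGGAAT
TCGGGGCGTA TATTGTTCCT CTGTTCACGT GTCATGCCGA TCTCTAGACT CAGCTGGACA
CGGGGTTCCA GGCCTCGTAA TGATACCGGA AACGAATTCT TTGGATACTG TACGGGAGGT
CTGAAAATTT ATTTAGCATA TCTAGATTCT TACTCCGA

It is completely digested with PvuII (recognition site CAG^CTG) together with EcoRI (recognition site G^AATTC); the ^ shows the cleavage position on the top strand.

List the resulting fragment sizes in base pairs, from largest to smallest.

64, 56, 41, 26, 22, 6, 3 bp

PvuII sites (CAGCTG) start at positions 1, 23, 49, 111.
PvuII cuts after base 3 of each site, so after positions 3, 25, 51, 113.
EcoRI sites (GAATTC) start at positions 57, 154.
EcoRI cuts after the first base of each site, so after positions 57, 154.
Combined cut positions: 3, 25, 51, 57, 113, 154.
Linear molecule, 6 cuts → 7 fragments:
  1–3 → 3 bp
  4–25 → 22 bp
  26–51 → 26 bp
  52–57 → 6 bp
  58–113 → 56 bp
  114–154 → 41 bp
  155–218 → 64 bp
Sorted largest to smallest: 64, 56, 41, 26, 22, 6, 3 bp.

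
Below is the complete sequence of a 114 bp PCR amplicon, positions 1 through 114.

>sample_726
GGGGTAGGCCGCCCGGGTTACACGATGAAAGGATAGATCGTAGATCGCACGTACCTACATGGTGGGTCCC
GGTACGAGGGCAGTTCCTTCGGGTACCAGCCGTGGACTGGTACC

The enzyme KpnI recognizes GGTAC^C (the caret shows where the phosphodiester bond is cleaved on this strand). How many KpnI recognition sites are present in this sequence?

2

GGTACC occurs starting at positions 92, 109.
KpnI cuts at 2 sites.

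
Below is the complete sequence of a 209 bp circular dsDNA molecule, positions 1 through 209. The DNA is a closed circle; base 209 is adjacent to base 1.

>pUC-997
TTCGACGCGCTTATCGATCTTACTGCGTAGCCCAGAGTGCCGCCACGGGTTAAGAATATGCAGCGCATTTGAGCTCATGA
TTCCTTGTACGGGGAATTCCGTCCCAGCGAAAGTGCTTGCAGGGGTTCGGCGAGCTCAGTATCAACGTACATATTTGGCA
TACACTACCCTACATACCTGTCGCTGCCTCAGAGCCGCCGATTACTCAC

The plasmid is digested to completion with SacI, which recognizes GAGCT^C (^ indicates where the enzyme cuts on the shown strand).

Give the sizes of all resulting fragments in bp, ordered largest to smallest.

148, 61 bp

SacI sites (GAGCTC) start at positions 71, 132.
SacI cuts after base 5 of each site (before the last base), so after positions 75, 136.
Circular molecule, 2 cuts → 2 fragments:
  76–136 → 61 bp
  137–209 then 1–75 → 73 + 75 = 148 bp
Sorted largest to smallest: 148, 61 bp.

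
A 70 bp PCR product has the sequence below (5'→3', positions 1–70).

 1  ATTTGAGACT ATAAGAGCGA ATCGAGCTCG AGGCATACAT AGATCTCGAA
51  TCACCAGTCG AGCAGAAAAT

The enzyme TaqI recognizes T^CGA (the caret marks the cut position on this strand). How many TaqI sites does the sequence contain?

TCGA occurs starting at positions 22, 28, 46, 58.
TaqI cuts at 4 sites.

4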